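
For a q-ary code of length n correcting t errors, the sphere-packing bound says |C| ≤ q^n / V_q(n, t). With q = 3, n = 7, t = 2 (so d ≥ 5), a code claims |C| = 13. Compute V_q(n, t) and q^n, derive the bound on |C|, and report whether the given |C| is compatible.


V_q(n, t) = 99, q^n = 2187, Hamming bound = 22, |C| = 13 ≤ bound (satisfied).

Step 1: Compute V_q(n, t) = Σ_{j=0}^2 C(n, j) (q−1)^j.
  j = 0: C(7,0)·(2)^0 = 1·1 = 1.
  j = 1: C(7,1)·(2)^1 = 7·2 = 14.
  j = 2: C(7,2)·(2)^2 = 21·4 = 84.
  V_q(n, t) = 1 + 14 + 84 = 99.
Step 2: q^n = 3^7 = 2187.
Step 3: Hamming bound ⌊q^n / V_q(n,t)⌋ = ⌊2187/99⌋ = 22.
Step 4: Compare |C| = 13 to 22: satisfied.
The claimed |C| lies below the Hamming bound.


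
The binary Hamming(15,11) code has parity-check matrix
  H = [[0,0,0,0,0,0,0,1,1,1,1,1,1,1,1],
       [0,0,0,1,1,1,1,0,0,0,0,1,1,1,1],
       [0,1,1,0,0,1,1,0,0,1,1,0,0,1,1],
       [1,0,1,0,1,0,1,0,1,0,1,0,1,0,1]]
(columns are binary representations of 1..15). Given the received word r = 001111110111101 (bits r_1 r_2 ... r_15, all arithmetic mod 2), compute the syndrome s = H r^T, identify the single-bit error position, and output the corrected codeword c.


s = (0, 1, 0, 0)^T, error position = 4, corrected codeword c = 001011110111101

Compute s = H r^T mod 2 one row at a time:
  s_1 = 1 + 0 + 1 + 1 + 1 + 1 + 0 + 1 = 6 ≡ 0 (mod 2).
  s_2 = 1 + 1 + 1 + 1 + 1 + 1 + 0 + 1 = 7 ≡ 1 (mod 2).
  s_3 = 0 + 1 + 1 + 1 + 1 + 1 + 0 + 1 = 6 ≡ 0 (mod 2).
  s_4 = 0 + 1 + 1 + 1 + 0 + 1 + 1 + 1 = 6 ≡ 0 (mod 2).
s = (0, 1, 0, 0)^T — this equals column 4 of H (binary 0100), so error is at position 4.
Correct: flip bit 4 of r = 001111110111101 to get c = 001011110111101.


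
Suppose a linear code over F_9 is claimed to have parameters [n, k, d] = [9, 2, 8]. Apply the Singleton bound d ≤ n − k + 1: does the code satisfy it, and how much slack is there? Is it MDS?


Singleton RHS = n − k + 1 = 8, slack = 0, bound satisfied, MDS.

Singleton bound: d ≤ n − k + 1.
Here n = 9, k = 2, so n − k + 1 = 8.
Given d = 8, check d ≤ 8: YES.
Slack = (n − k + 1) − d = 0.
The code is MDS (slack = 0).
Description: the claimed parameters are [9, 2, 8]_9; such a code would be MDS (meets Singleton bound).


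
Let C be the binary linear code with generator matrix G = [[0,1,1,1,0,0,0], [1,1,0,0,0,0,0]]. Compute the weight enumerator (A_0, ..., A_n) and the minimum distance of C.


Weight distribution: A_0 = 1, A_2 = 1, A_3 = 2. Minimum distance d = 2.

Enumerate all 2^2 = 4 messages m ∈ F_2^2.
For each, compute codeword c = mG in F_2^7, then tally its weight.
  m = 00 → c = 0000000, weight = 0.
  m = 10 → c = 0111000, weight = 3.
  m = 01 → c = 1100000, weight = 2.
  m = 11 → c = 1011000, weight = 3.
Tally weights:
  weight 0: 1 codewords.
  weight 2: 1 codewords.
  weight 3: 2 codewords.
Minimum distance d = smallest w > 0 with A_w > 0 = 2.
Sanity: Σ A_w = 4 = 2^2 = 4 ✓.


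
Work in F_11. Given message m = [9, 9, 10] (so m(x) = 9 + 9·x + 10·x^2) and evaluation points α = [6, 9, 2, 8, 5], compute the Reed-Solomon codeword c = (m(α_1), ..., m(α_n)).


c = [5, 9, 1, 6, 7]

Message polynomial: m(x) = 9 + 9·x + 10·x^2 (mod 11).
For each evaluation point α_i, compute m(α_i) mod 11:
  α_1 = 6: Horner steps 10 → 3 → 5, so m(6) = 5.
  α_2 = 9: Horner steps 10 → 0 → 9, so m(9) = 9.
  α_3 = 2: Horner steps 10 → 7 → 1, so m(2) = 1.
  α_4 = 8: Horner steps 10 → 1 → 6, so m(8) = 6.
  α_5 = 5: Horner steps 10 → 4 → 7, so m(5) = 7.
Codeword c = [5, 9, 1, 6, 7] ∈ F_11^5.


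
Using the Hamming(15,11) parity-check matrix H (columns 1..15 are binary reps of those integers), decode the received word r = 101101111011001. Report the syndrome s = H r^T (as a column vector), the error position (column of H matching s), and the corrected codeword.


s = (1, 1, 1, 0)^T, error position = 14, corrected codeword c = 101101111011011

Compute s = H r^T mod 2 one row at a time:
  s_1 = 1 + 1 + 0 + 1 + 1 + 0 + 0 + 1 = 5 ≡ 1 (mod 2).
  s_2 = 1 + 0 + 1 + 1 + 1 + 0 + 0 + 1 = 5 ≡ 1 (mod 2).
  s_3 = 0 + 1 + 1 + 1 + 0 + 1 + 0 + 1 = 5 ≡ 1 (mod 2).
  s_4 = 1 + 1 + 0 + 1 + 1 + 1 + 0 + 1 = 6 ≡ 0 (mod 2).
s = (1, 1, 1, 0)^T — this equals column 14 of H (binary 1110), so error is at position 14.
Correct: flip bit 14 of r = 101101111011001 to get c = 101101111011011.


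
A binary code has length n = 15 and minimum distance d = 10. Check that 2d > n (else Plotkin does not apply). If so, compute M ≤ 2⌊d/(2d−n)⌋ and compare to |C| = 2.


Plotkin bound M ≤ 4; given |C| = 2 ≤ bound (satisfied).

Check applicability: 2d = 20, n = 15.
2d − n = 5 > 0, so Plotkin applies.
Compute d/(2d−n) = 10/5 ≈ 2.0000.
⌊d/(2d−n)⌋ = 2.
Plotkin bound: M ≤ 2·2 = 4.
Given |C| = 2, check: satisfied.
This |C| is below the Plotkin bound.


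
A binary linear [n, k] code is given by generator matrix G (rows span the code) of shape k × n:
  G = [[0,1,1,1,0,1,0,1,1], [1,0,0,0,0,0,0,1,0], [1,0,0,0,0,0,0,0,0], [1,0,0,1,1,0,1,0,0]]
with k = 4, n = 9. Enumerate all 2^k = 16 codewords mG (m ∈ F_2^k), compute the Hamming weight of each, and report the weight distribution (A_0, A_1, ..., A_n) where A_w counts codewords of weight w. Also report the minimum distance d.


Weight distribution: A_0 = 1, A_1 = 2, A_2 = 1, A_3 = 1, A_4 = 2, A_5 = 2, A_6 = 3, A_7 = 3, A_8 = 1. Minimum distance d = 1.

Enumerate all 2^4 = 16 messages m ∈ F_2^4.
For each, compute codeword c = mG in F_2^9, then tally its weight.
  m = 0000 → c = 000000000, weight = 0.
  m = 1000 → c = 011101011, weight = 6.
  m = 0100 → c = 100000010, weight = 2.
  m = 1100 → c = 111101001, weight = 6.
  m = 0010 → c = 100000000, weight = 1.
  m = 1010 → c = 111101011, weight = 7.
  m = 0110 → c = 000000010, weight = 1.
  m = 1110 → c = 011101001, weight = 5.
  m = 0001 → c = 100110100, weight = 4.
  m = 1001 → c = 111011111, weight = 8.
  m = 0101 → c = 000110110, weight = 4.
  m = 1101 → c = 011011101, weight = 6.
  m = 0011 → c = 000110100, weight = 3.
  m = 1011 → c = 011011111, weight = 7.
  m = 0111 → c = 100110110, weight = 5.
  m = 1111 → c = 111011101, weight = 7.
Tally weights:
  weight 0: 1 codewords.
  weight 1: 2 codewords.
  weight 2: 1 codewords.
  weight 3: 1 codewords.
  weight 4: 2 codewords.
  weight 5: 2 codewords.
  weight 6: 3 codewords.
  weight 7: 3 codewords.
  weight 8: 1 codewords.
Minimum distance d = smallest w > 0 with A_w > 0 = 1.
Sanity: Σ A_w = 16 = 2^4 = 16 ✓.


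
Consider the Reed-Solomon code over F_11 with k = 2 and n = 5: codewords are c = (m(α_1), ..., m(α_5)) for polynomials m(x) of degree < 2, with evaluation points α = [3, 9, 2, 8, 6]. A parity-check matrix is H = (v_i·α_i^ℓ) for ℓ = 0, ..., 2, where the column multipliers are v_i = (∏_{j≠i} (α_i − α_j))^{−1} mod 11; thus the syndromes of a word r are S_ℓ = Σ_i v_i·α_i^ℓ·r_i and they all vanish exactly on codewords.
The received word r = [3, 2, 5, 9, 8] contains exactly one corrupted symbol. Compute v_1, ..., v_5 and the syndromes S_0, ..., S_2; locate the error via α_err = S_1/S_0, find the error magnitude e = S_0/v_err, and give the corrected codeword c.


S = (10, 3, 2), error at position 4, error magnitude e = 5, c = [3, 2, 5, 4, 8].

Step 1: column multipliers v_i = (∏_{j≠i}(α_i − α_j))^{−1} mod 11.
  i = 1 (α = 3): (3−9)(3−2)(3−8)(3−6) = (−6)·1·(−5)·(−3) = −90 ≡ 9, so v_1 = 9^{−1} = 5 (mod 11).
  i = 2 (α = 9): (9−3)(9−2)(9−8)(9−6) = 6·7·1·3 = 126 ≡ 5, so v_2 = 5^{−1} = 9 (mod 11).
  i = 3 (α = 2): (2−3)(2−9)(2−8)(2−6) = (−1)·(−7)·(−6)·(−4) = 168 ≡ 3, so v_3 = 3^{−1} = 4 (mod 11).
  i = 4 (α = 8): (8−3)(8−9)(8−2)(8−6) = 5·(−1)·6·2 = −60 ≡ 6, so v_4 = 6^{−1} = 2 (mod 11).
  i = 5 (α = 6): (6−3)(6−9)(6−2)(6−8) = 3·(−3)·4·(−2) = 72 ≡ 6, so v_5 = 6^{−1} = 2 (mod 11).
  v = [5, 9, 4, 2, 2].
Step 2: syndromes of r = [3, 2, 5, 9, 8] (all sums mod 11).
  S_0 = Σ v_i r_i = 5·3 + 9·2 + 4·5 + 2·9 + 2·8 = 87 ≡ 10.
  S_1 = Σ v_i α_i r_i = 5·3·3 + 9·9·2 + 4·2·5 + 2·8·9 + 2·6·8 = 487 ≡ 3.
  α_i^2 mod 11 = [9, 4, 4, 9, 3].
  S_2 = Σ v_i α_i^2 r_i = 5·9·3 + 9·4·2 + 4·4·5 + 2·9·9 + 2·3·8 = 497 ≡ 2.
  S = (10, 3, 2) ≠ 0, so r is not a codeword (an error is present).
Step 3: locate the error. For a single error e at position i, S_ℓ = v_i·e·α_i^ℓ, so α_err = S_1/S_0.
  S_0^{−1} = 10^{−1} = 10 (mod 11), so α_err = 3·10 = 30 ≡ 8 = α_4. Error position i = 4.
  Consistency check: S_2/S_1 = 2·4 = 8 ≡ 8 = α_err ✓ (single-error assumption holds).
Step 4: error magnitude e = S_0/v_4 = S_0·∏_{j≠4}(α_4 − α_j) = 10·6 = 60 ≡ 5 (mod 11).
Step 5: correct position 4: c_4 = r_4 − e = 9 − 5 ≡ 4 (mod 11). Hence c = [3, 2, 5, 4, 8].
  Check: interpolating c through the α_i gives m(x) = 9 + 9·x (degree < 2) with m(α_i) = c_i for every i, so c is indeed a codeword.


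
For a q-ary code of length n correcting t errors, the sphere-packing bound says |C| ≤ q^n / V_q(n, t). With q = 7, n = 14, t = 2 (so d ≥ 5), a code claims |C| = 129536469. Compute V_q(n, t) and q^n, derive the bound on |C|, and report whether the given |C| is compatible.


V_q(n, t) = 3361, q^n = 678223072849, Hamming bound = 201792047, |C| = 129536469 ≤ bound (satisfied).

Step 1: Compute V_q(n, t) = Σ_{j=0}^2 C(n, j) (q−1)^j.
  j = 0: C(14,0)·(6)^0 = 1·1 = 1.
  j = 1: C(14,1)·(6)^1 = 14·6 = 84.
  j = 2: C(14,2)·(6)^2 = 91·36 = 3276.
  V_q(n, t) = 1 + 84 + 3276 = 3361.
Step 2: q^n = 7^14 = 678223072849.
Step 3: Hamming bound ⌊q^n / V_q(n,t)⌋ = ⌊678223072849/3361⌋ = 201792047.
Step 4: Compare |C| = 129536469 to 201792047: satisfied.
The claimed |C| lies below the Hamming bound.


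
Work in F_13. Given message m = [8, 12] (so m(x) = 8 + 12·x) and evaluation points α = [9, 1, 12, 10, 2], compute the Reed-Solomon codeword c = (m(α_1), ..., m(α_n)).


c = [12, 7, 9, 11, 6]

Message polynomial: m(x) = 8 + 12·x (mod 13).
For each evaluation point α_i, compute m(α_i) mod 13:
  α_1 = 9: Horner steps 12 → 12, so m(9) = 12.
  α_2 = 1: Horner steps 12 → 7, so m(1) = 7.
  α_3 = 12: Horner steps 12 → 9, so m(12) = 9.
  α_4 = 10: Horner steps 12 → 11, so m(10) = 11.
  α_5 = 2: Horner steps 12 → 6, so m(2) = 6.
Codeword c = [12, 7, 9, 11, 6] ∈ F_13^5.


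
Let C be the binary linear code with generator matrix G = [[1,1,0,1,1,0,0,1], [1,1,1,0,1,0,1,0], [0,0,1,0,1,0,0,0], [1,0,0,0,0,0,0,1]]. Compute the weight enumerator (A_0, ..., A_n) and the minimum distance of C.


Weight distribution: A_0 = 1, A_2 = 2, A_3 = 4, A_4 = 5, A_5 = 4. Minimum distance d = 2.

Enumerate all 2^4 = 16 messages m ∈ F_2^4.
For each, compute codeword c = mG in F_2^8, then tally its weight.
  m = 0000 → c = 00000000, weight = 0.
  m = 1000 → c = 11011001, weight = 5.
  m = 0100 → c = 11101010, weight = 5.
  m = 1100 → c = 00110011, weight = 4.
  m = 0010 → c = 00101000, weight = 2.
  m = 1010 → c = 11110001, weight = 5.
  m = 0110 → c = 11000010, weight = 3.
  m = 1110 → c = 00011011, weight = 4.
  m = 0001 → c = 10000001, weight = 2.
  m = 1001 → c = 01011000, weight = 3.
  m = 0101 → c = 01101011, weight = 5.
  m = 1101 → c = 10110010, weight = 4.
  m = 0011 → c = 10101001, weight = 4.
  m = 1011 → c = 01110000, weight = 3.
  m = 0111 → c = 01000011, weight = 3.
  m = 1111 → c = 10011010, weight = 4.
Tally weights:
  weight 0: 1 codewords.
  weight 2: 2 codewords.
  weight 3: 4 codewords.
  weight 4: 5 codewords.
  weight 5: 4 codewords.
Minimum distance d = smallest w > 0 with A_w > 0 = 2.
Sanity: Σ A_w = 16 = 2^4 = 16 ✓.


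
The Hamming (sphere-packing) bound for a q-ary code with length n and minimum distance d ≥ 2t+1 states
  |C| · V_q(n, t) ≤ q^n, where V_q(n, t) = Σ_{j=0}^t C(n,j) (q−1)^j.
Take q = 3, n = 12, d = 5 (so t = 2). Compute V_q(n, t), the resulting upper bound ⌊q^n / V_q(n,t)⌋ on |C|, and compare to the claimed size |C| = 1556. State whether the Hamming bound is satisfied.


V_q(n, t) = 289, q^n = 531441, Hamming bound = 1838, |C| = 1556 ≤ bound (satisfied).

Step 1: Compute V_q(n, t) = Σ_{j=0}^2 C(n, j) (q−1)^j.
  j = 0: C(12,0)·(2)^0 = 1·1 = 1.
  j = 1: C(12,1)·(2)^1 = 12·2 = 24.
  j = 2: C(12,2)·(2)^2 = 66·4 = 264.
  V_q(n, t) = 1 + 24 + 264 = 289.
Step 2: q^n = 3^12 = 531441.
Step 3: Hamming bound ⌊q^n / V_q(n,t)⌋ = ⌊531441/289⌋ = 1838.
Step 4: Compare |C| = 1556 to 1838: satisfied.
The claimed |C| lies below the Hamming bound.


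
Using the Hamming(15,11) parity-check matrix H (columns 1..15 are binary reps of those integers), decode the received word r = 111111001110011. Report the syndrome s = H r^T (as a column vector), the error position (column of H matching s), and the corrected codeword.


s = (1, 1, 1, 0)^T, error position = 14, corrected codeword c = 111111001110001

Compute s = H r^T mod 2 one row at a time:
  s_1 = 0 + 1 + 1 + 1 + 0 + 0 + 1 + 1 = 5 ≡ 1 (mod 2).
  s_2 = 1 + 1 + 1 + 0 + 0 + 0 + 1 + 1 = 5 ≡ 1 (mod 2).
  s_3 = 1 + 1 + 1 + 0 + 1 + 1 + 1 + 1 = 7 ≡ 1 (mod 2).
  s_4 = 1 + 1 + 1 + 0 + 1 + 1 + 0 + 1 = 6 ≡ 0 (mod 2).
s = (1, 1, 1, 0)^T — this equals column 14 of H (binary 1110), so error is at position 14.
Correct: flip bit 14 of r = 111111001110011 to get c = 111111001110001.


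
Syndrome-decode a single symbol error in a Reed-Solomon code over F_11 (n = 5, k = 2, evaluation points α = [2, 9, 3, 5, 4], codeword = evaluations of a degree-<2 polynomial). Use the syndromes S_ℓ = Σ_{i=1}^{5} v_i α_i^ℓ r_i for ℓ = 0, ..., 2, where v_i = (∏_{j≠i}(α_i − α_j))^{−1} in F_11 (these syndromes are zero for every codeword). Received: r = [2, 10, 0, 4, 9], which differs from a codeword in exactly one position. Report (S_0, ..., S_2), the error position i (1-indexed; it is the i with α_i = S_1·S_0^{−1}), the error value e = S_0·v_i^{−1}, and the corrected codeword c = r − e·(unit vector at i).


S = (7, 2, 10), error at position 4, error magnitude e = 8, c = [2, 10, 0, 7, 9].

Step 1: column multipliers v_i = (∏_{j≠i}(α_i − α_j))^{−1} mod 11.
  i = 1 (α = 2): (2−9)(2−3)(2−5)(2−4) = (−7)·(−1)·(−3)·(−2) = 42 ≡ 9, so v_1 = 9^{−1} = 5 (mod 11).
  i = 2 (α = 9): (9−2)(9−3)(9−5)(9−4) = 7·6·4·5 = 840 ≡ 4, so v_2 = 4^{−1} = 3 (mod 11).
  i = 3 (α = 3): (3−2)(3−9)(3−5)(3−4) = 1·(−6)·(−2)·(−1) = −12 ≡ 10, so v_3 = 10^{−1} = 10 (mod 11).
  i = 4 (α = 5): (5−2)(5−9)(5−3)(5−4) = 3·(−4)·2·1 = −24 ≡ 9, so v_4 = 9^{−1} = 5 (mod 11).
  i = 5 (α = 4): (4−2)(4−9)(4−3)(4−5) = 2·(−5)·1·(−1) = 10 ≡ 10, so v_5 = 10^{−1} = 10 (mod 11).
  v = [5, 3, 10, 5, 10].
Step 2: syndromes of r = [2, 10, 0, 4, 9] (all sums mod 11).
  S_0 = Σ v_i r_i = 5·2 + 3·10 + 10·0 + 5·4 + 10·9 = 150 ≡ 7.
  S_1 = Σ v_i α_i r_i = 5·2·2 + 3·9·10 + 10·3·0 + 5·5·4 + 10·4·9 = 750 ≡ 2.
  α_i^2 mod 11 = [4, 4, 9, 3, 5].
  S_2 = Σ v_i α_i^2 r_i = 5·4·2 + 3·4·10 + 10·9·0 + 5·3·4 + 10·5·9 = 670 ≡ 10.
  S = (7, 2, 10) ≠ 0, so r is not a codeword (an error is present).
Step 3: locate the error. For a single error e at position i, S_ℓ = v_i·e·α_i^ℓ, so α_err = S_1/S_0.
  S_0^{−1} = 7^{−1} = 8 (mod 11), so α_err = 2·8 = 16 ≡ 5 = α_4. Error position i = 4.
  Consistency check: S_2/S_1 = 10·6 = 60 ≡ 5 = α_err ✓ (single-error assumption holds).
Step 4: error magnitude e = S_0/v_4 = S_0·∏_{j≠4}(α_4 − α_j) = 7·9 = 63 ≡ 8 (mod 11).
Step 5: correct position 4: c_4 = r_4 − e = 4 − 8 ≡ 7 (mod 11). Hence c = [2, 10, 0, 7, 9].
  Check: interpolating c through the α_i gives m(x) = 6 + 9·x (degree < 2) with m(α_i) = c_i for every i, so c is indeed a codeword.


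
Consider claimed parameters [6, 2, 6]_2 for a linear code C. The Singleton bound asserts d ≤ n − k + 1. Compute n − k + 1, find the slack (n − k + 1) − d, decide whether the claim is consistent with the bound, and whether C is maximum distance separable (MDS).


Singleton RHS = n − k + 1 = 5, slack = -1, bound violated (no such code; not MDS).

Singleton bound: d ≤ n − k + 1.
Here n = 6, k = 2, so n − k + 1 = 5.
Given d = 6, check d ≤ 5: NO.
Slack = (n − k + 1) − d = -1.
The slack is negative: d = 6 exceeds n − k + 1 = 5 by 1, so the Singleton bound is violated and no linear [6, 2, 6]_2 code can exist. In particular it is not MDS (MDS requires d = n − k + 1 exactly).
Description: the claimed parameters are [6, 2, 6]_2; such a code would be impossible (violates the Singleton bound).


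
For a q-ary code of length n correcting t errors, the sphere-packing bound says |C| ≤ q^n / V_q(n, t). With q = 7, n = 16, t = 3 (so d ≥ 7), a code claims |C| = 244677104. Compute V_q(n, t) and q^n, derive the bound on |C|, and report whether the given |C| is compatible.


V_q(n, t) = 125377, q^n = 33232930569601, Hamming bound = 265064011, |C| = 244677104 ≤ bound (satisfied).

Step 1: Compute V_q(n, t) = Σ_{j=0}^3 C(n, j) (q−1)^j.
  j = 0: C(16,0)·(6)^0 = 1·1 = 1.
  j = 1: C(16,1)·(6)^1 = 16·6 = 96.
  j = 2: C(16,2)·(6)^2 = 120·36 = 4320.
  j = 3: C(16,3)·(6)^3 = 560·216 = 120960.
  V_q(n, t) = 1 + 96 + 4320 + 120960 = 125377.
Step 2: q^n = 7^16 = 33232930569601.
Step 3: Hamming bound ⌊q^n / V_q(n,t)⌋ = ⌊33232930569601/125377⌋ = 265064011.
Step 4: Compare |C| = 244677104 to 265064011: satisfied.
The claimed |C| lies below the Hamming bound.


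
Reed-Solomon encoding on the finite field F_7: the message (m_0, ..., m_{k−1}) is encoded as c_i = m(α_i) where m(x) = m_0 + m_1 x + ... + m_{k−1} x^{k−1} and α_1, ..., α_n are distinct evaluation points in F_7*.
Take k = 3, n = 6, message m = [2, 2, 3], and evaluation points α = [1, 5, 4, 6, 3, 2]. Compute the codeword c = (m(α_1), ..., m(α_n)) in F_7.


c = [0, 3, 2, 3, 0, 4]

Message polynomial: m(x) = 2 + 2·x + 3·x^2 (mod 7).
For each evaluation point α_i, compute m(α_i) mod 7:
  α_1 = 1: Horner steps 3 → 5 → 0, so m(1) = 0.
  α_2 = 5: Horner steps 3 → 3 → 3, so m(5) = 3.
  α_3 = 4: Horner steps 3 → 0 → 2, so m(4) = 2.
  α_4 = 6: Horner steps 3 → 6 → 3, so m(6) = 3.
  α_5 = 3: Horner steps 3 → 4 → 0, so m(3) = 0.
  α_6 = 2: Horner steps 3 → 1 → 4, so m(2) = 4.
Codeword c = [0, 3, 2, 3, 0, 4] ∈ F_7^6.


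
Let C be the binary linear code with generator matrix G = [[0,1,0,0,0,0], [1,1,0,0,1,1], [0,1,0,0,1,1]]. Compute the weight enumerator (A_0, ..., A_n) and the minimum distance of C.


Weight distribution: A_0 = 1, A_1 = 2, A_2 = 2, A_3 = 2, A_4 = 1. Minimum distance d = 1.

Enumerate all 2^3 = 8 messages m ∈ F_2^3.
For each, compute codeword c = mG in F_2^6, then tally its weight.
  m = 000 → c = 000000, weight = 0.
  m = 100 → c = 010000, weight = 1.
  m = 010 → c = 110011, weight = 4.
  m = 110 → c = 100011, weight = 3.
  m = 001 → c = 010011, weight = 3.
  m = 101 → c = 000011, weight = 2.
  m = 011 → c = 100000, weight = 1.
  m = 111 → c = 110000, weight = 2.
Tally weights:
  weight 0: 1 codewords.
  weight 1: 2 codewords.
  weight 2: 2 codewords.
  weight 3: 2 codewords.
  weight 4: 1 codewords.
Minimum distance d = smallest w > 0 with A_w > 0 = 1.
Sanity: Σ A_w = 8 = 2^3 = 8 ✓.


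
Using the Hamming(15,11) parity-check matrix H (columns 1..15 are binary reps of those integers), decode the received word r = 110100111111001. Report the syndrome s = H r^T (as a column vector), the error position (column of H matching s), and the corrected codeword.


s = (0, 0, 1, 1)^T, error position = 3, corrected codeword c = 111100111111001

Compute s = H r^T mod 2 one row at a time:
  s_1 = 1 + 1 + 1 + 1 + 1 + 0 + 0 + 1 = 6 ≡ 0 (mod 2).
  s_2 = 1 + 0 + 0 + 1 + 1 + 0 + 0 + 1 = 4 ≡ 0 (mod 2).
  s_3 = 1 + 0 + 0 + 1 + 1 + 1 + 0 + 1 = 5 ≡ 1 (mod 2).
  s_4 = 1 + 0 + 0 + 1 + 1 + 1 + 0 + 1 = 5 ≡ 1 (mod 2).
s = (0, 0, 1, 1)^T — this equals column 3 of H (binary 0011), so error is at position 3.
Correct: flip bit 3 of r = 110100111111001 to get c = 111100111111001.


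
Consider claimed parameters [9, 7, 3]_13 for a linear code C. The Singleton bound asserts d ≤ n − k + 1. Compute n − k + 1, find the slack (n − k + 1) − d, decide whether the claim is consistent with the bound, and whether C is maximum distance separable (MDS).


Singleton RHS = n − k + 1 = 3, slack = 0, bound satisfied, MDS.

Singleton bound: d ≤ n − k + 1.
Here n = 9, k = 7, so n − k + 1 = 3.
Given d = 3, check d ≤ 3: YES.
Slack = (n − k + 1) − d = 0.
The code is MDS (slack = 0).
Description: the claimed parameters are [9, 7, 3]_13; such a code would be MDS (meets Singleton bound).


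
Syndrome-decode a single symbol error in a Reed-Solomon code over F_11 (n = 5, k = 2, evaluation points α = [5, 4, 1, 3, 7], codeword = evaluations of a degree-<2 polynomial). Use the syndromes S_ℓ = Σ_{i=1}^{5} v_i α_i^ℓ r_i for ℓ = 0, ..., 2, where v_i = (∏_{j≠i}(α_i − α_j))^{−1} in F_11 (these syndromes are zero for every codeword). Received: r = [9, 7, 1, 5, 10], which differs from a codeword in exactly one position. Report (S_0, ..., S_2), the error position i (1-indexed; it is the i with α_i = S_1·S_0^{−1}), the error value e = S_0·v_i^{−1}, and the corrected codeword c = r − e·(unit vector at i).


S = (8, 1, 7), error at position 5, error magnitude e = 8, c = [9, 7, 1, 5, 2].

Step 1: column multipliers v_i = (∏_{j≠i}(α_i − α_j))^{−1} mod 11.
  i = 1 (α = 5): (5−4)(5−1)(5−3)(5−7) = 1·4·2·(−2) = −16 ≡ 6, so v_1 = 6^{−1} = 2 (mod 11).
  i = 2 (α = 4): (4−5)(4−1)(4−3)(4−7) = (−1)·3·1·(−3) = 9 ≡ 9, so v_2 = 9^{−1} = 5 (mod 11).
  i = 3 (α = 1): (1−5)(1−4)(1−3)(1−7) = (−4)·(−3)·(−2)·(−6) = 144 ≡ 1, so v_3 = 1^{−1} = 1 (mod 11).
  i = 4 (α = 3): (3−5)(3−4)(3−1)(3−7) = (−2)·(−1)·2·(−4) = −16 ≡ 6, so v_4 = 6^{−1} = 2 (mod 11).
  i = 5 (α = 7): (7−5)(7−4)(7−1)(7−3) = 2·3·6·4 = 144 ≡ 1, so v_5 = 1^{−1} = 1 (mod 11).
  v = [2, 5, 1, 2, 1].
Step 2: syndromes of r = [9, 7, 1, 5, 10] (all sums mod 11).
  S_0 = Σ v_i r_i = 2·9 + 5·7 + 1·1 + 2·5 + 1·10 = 74 ≡ 8.
  S_1 = Σ v_i α_i r_i = 2·5·9 + 5·4·7 + 1·1·1 + 2·3·5 + 1·7·10 = 331 ≡ 1.
  α_i^2 mod 11 = [3, 5, 1, 9, 5].
  S_2 = Σ v_i α_i^2 r_i = 2·3·9 + 5·5·7 + 1·1·1 + 2·9·5 + 1·5·10 = 370 ≡ 7.
  S = (8, 1, 7) ≠ 0, so r is not a codeword (an error is present).
Step 3: locate the error. For a single error e at position i, S_ℓ = v_i·e·α_i^ℓ, so α_err = S_1/S_0.
  S_0^{−1} = 8^{−1} = 7 (mod 11), so α_err = 1·7 = 7 ≡ 7 = α_5. Error position i = 5.
  Consistency check: S_2/S_1 = 7·1 = 7 ≡ 7 = α_err ✓ (single-error assumption holds).
Step 4: error magnitude e = S_0/v_5 = S_0·∏_{j≠5}(α_5 − α_j) = 8·1 = 8 ≡ 8 (mod 11).
Step 5: correct position 5: c_5 = r_5 − e = 10 − 8 ≡ 2 (mod 11). Hence c = [9, 7, 1, 5, 2].
  Check: interpolating c through the α_i gives m(x) = 10 + 2·x (degree < 2) with m(α_i) = c_i for every i, so c is indeed a codeword.


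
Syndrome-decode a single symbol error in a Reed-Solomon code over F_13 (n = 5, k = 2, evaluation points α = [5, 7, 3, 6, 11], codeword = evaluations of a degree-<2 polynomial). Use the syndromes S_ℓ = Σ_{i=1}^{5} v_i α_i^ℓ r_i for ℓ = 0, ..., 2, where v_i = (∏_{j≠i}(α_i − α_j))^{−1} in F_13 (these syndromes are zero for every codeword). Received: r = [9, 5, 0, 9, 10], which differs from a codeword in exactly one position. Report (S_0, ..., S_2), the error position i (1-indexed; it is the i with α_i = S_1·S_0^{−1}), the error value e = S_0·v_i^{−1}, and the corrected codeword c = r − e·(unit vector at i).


S = (1, 6, 10), error at position 4, error magnitude e = 2, c = [9, 5, 0, 7, 10].

Step 1: column multipliers v_i = (∏_{j≠i}(α_i − α_j))^{−1} mod 13.
  i = 1 (α = 5): (5−7)(5−3)(5−6)(5−11) = (−2)·2·(−1)·(−6) = −24 ≡ 2, so v_1 = 2^{−1} = 7 (mod 13).
  i = 2 (α = 7): (7−5)(7−3)(7−6)(7−11) = 2·4·1·(−4) = −32 ≡ 7, so v_2 = 7^{−1} = 2 (mod 13).
  i = 3 (α = 3): (3−5)(3−7)(3−6)(3−11) = (−2)·(−4)·(−3)·(−8) = 192 ≡ 10, so v_3 = 10^{−1} = 4 (mod 13).
  i = 4 (α = 6): (6−5)(6−7)(6−3)(6−11) = 1·(−1)·3·(−5) = 15 ≡ 2, so v_4 = 2^{−1} = 7 (mod 13).
  i = 5 (α = 11): (11−5)(11−7)(11−3)(11−6) = 6·4·8·5 = 960 ≡ 11, so v_5 = 11^{−1} = 6 (mod 13).
  v = [7, 2, 4, 7, 6].
Step 2: syndromes of r = [9, 5, 0, 9, 10] (all sums mod 13).
  S_0 = Σ v_i r_i = 7·9 + 2·5 + 4·0 + 7·9 + 6·10 = 196 ≡ 1.
  S_1 = Σ v_i α_i r_i = 7·5·9 + 2·7·5 + 4·3·0 + 7·6·9 + 6·11·10 = 1423 ≡ 6.
  α_i^2 mod 13 = [12, 10, 9, 10, 4].
  S_2 = Σ v_i α_i^2 r_i = 7·12·9 + 2·10·5 + 4·9·0 + 7·10·9 + 6·4·10 = 1726 ≡ 10.
  S = (1, 6, 10) ≠ 0, so r is not a codeword (an error is present).
Step 3: locate the error. For a single error e at position i, S_ℓ = v_i·e·α_i^ℓ, so α_err = S_1/S_0.
  S_0^{−1} = 1^{−1} = 1 (mod 13), so α_err = 6·1 = 6 ≡ 6 = α_4. Error position i = 4.
  Consistency check: S_2/S_1 = 10·11 = 110 ≡ 6 = α_err ✓ (single-error assumption holds).
Step 4: error magnitude e = S_0/v_4 = S_0·∏_{j≠4}(α_4 − α_j) = 1·2 = 2 ≡ 2 (mod 13).
Step 5: correct position 4: c_4 = r_4 − e = 9 − 2 ≡ 7 (mod 13). Hence c = [9, 5, 0, 7, 10].
  Check: interpolating c through the α_i gives m(x) = 6 + 11·x (degree < 2) with m(α_i) = c_i for every i, so c is indeed a codeword.


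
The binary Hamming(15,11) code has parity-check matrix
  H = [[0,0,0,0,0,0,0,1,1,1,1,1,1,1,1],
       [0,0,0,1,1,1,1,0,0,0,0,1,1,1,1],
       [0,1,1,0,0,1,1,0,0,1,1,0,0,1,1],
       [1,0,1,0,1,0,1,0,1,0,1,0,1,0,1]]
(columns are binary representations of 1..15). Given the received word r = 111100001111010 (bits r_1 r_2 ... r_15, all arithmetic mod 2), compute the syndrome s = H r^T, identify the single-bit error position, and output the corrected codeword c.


s = (1, 1, 1, 0)^T, error position = 14, corrected codeword c = 111100001111000

Compute s = H r^T mod 2 one row at a time:
  s_1 = 0 + 1 + 1 + 1 + 1 + 0 + 1 + 0 = 5 ≡ 1 (mod 2).
  s_2 = 1 + 0 + 0 + 0 + 1 + 0 + 1 + 0 = 3 ≡ 1 (mod 2).
  s_3 = 1 + 1 + 0 + 0 + 1 + 1 + 1 + 0 = 5 ≡ 1 (mod 2).
  s_4 = 1 + 1 + 0 + 0 + 1 + 1 + 0 + 0 = 4 ≡ 0 (mod 2).
s = (1, 1, 1, 0)^T — this equals column 14 of H (binary 1110), so error is at position 14.
Correct: flip bit 14 of r = 111100001111010 to get c = 111100001111000.


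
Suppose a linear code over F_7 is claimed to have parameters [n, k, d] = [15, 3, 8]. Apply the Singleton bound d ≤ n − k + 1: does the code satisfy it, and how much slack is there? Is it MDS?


Singleton RHS = n − k + 1 = 13, slack = 5, bound satisfied, not MDS.

Singleton bound: d ≤ n − k + 1.
Here n = 15, k = 3, so n − k + 1 = 13.
Given d = 8, check d ≤ 13: YES.
Slack = (n − k + 1) − d = 5.
The code is NOT MDS (slack = 5 > 0).
Description: the claimed parameters are [15, 3, 8]_7; such a code would be non-MDS.


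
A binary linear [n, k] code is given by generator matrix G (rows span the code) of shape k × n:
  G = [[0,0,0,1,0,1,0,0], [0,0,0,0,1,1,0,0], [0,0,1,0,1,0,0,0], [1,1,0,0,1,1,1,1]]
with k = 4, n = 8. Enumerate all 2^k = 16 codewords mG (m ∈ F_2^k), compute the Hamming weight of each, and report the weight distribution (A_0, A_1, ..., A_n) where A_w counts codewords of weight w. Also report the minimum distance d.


Weight distribution: A_0 = 1, A_2 = 6, A_4 = 2, A_6 = 6, A_8 = 1. Minimum distance d = 2.

Enumerate all 2^4 = 16 messages m ∈ F_2^4.
For each, compute codeword c = mG in F_2^8, then tally its weight.
  m = 0000 → c = 00000000, weight = 0.
  m = 1000 → c = 00010100, weight = 2.
  m = 0100 → c = 00001100, weight = 2.
  m = 1100 → c = 00011000, weight = 2.
  m = 0010 → c = 00101000, weight = 2.
  m = 1010 → c = 00111100, weight = 4.
  m = 0110 → c = 00100100, weight = 2.
  m = 1110 → c = 00110000, weight = 2.
  m = 0001 → c = 11001111, weight = 6.
  m = 1001 → c = 11011011, weight = 6.
  m = 0101 → c = 11000011, weight = 4.
  m = 1101 → c = 11010111, weight = 6.
  m = 0011 → c = 11100111, weight = 6.
  m = 1011 → c = 11110011, weight = 6.
  m = 0111 → c = 11101011, weight = 6.
  m = 1111 → c = 11111111, weight = 8.
Tally weights:
  weight 0: 1 codewords.
  weight 2: 6 codewords.
  weight 4: 2 codewords.
  weight 6: 6 codewords.
  weight 8: 1 codewords.
Minimum distance d = smallest w > 0 with A_w > 0 = 2.
Sanity: Σ A_w = 16 = 2^4 = 16 ✓.


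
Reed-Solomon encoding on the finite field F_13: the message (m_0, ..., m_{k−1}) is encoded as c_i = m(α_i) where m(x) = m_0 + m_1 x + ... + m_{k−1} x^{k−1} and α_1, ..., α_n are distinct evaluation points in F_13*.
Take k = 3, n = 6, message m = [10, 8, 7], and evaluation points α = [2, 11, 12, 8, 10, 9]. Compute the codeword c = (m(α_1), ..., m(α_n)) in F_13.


c = [2, 9, 9, 2, 10, 12]

Message polynomial: m(x) = 10 + 8·x + 7·x^2 (mod 13).
For each evaluation point α_i, compute m(α_i) mod 13:
  α_1 = 2: Horner steps 7 → 9 → 2, so m(2) = 2.
  α_2 = 11: Horner steps 7 → 7 → 9, so m(11) = 9.
  α_3 = 12: Horner steps 7 → 1 → 9, so m(12) = 9.
  α_4 = 8: Horner steps 7 → 12 → 2, so m(8) = 2.
  α_5 = 10: Horner steps 7 → 0 → 10, so m(10) = 10.
  α_6 = 9: Horner steps 7 → 6 → 12, so m(9) = 12.
Codeword c = [2, 9, 9, 2, 10, 12] ∈ F_13^6.


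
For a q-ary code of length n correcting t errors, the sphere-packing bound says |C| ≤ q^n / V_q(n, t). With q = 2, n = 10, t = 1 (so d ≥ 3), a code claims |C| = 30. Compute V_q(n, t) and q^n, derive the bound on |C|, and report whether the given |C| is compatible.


V_q(n, t) = 11, q^n = 1024, Hamming bound = 93, |C| = 30 ≤ bound (satisfied).

Step 1: Compute V_q(n, t) = Σ_{j=0}^1 C(n, j) (q−1)^j.
  j = 0: C(10,0)·(1)^0 = 1·1 = 1.
  j = 1: C(10,1)·(1)^1 = 10·1 = 10.
  V_q(n, t) = 1 + 10 = 11.
Step 2: q^n = 2^10 = 1024.
Step 3: Hamming bound ⌊q^n / V_q(n,t)⌋ = ⌊1024/11⌋ = 93.
Step 4: Compare |C| = 30 to 93: satisfied.
The claimed |C| lies below the Hamming bound.


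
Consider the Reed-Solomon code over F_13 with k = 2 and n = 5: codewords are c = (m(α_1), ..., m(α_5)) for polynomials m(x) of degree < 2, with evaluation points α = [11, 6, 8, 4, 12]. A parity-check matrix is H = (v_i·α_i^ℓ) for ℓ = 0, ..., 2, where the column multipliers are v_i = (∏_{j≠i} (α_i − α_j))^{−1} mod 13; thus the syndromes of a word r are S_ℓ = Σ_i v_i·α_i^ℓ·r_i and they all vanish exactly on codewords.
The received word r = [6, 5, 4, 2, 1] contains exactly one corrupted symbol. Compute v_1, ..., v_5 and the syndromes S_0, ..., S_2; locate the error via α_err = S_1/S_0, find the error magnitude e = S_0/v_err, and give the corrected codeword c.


S = (7, 4, 6), error at position 3, error magnitude e = 9, c = [6, 5, 8, 2, 1].

Step 1: column multipliers v_i = (∏_{j≠i}(α_i − α_j))^{−1} mod 13.
  i = 1 (α = 11): (11−6)(11−8)(11−4)(11−12) = 5·3·7·(−1) = −105 ≡ 12, so v_1 = 12^{−1} = 12 (mod 13).
  i = 2 (α = 6): (6−11)(6−8)(6−4)(6−12) = (−5)·(−2)·2·(−6) = −120 ≡ 10, so v_2 = 10^{−1} = 4 (mod 13).
  i = 3 (α = 8): (8−11)(8−6)(8−4)(8−12) = (−3)·2·4·(−4) = 96 ≡ 5, so v_3 = 5^{−1} = 8 (mod 13).
  i = 4 (α = 4): (4−11)(4−6)(4−8)(4−12) = (−7)·(−2)·(−4)·(−8) = 448 ≡ 6, so v_4 = 6^{−1} = 11 (mod 13).
  i = 5 (α = 12): (12−11)(12−6)(12−8)(12−4) = 1·6·4·8 = 192 ≡ 10, so v_5 = 10^{−1} = 4 (mod 13).
  v = [12, 4, 8, 11, 4].
Step 2: syndromes of r = [6, 5, 4, 2, 1] (all sums mod 13).
  S_0 = Σ v_i r_i = 12·6 + 4·5 + 8·4 + 11·2 + 4·1 = 150 ≡ 7.
  S_1 = Σ v_i α_i r_i = 12·11·6 + 4·6·5 + 8·8·4 + 11·4·2 + 4·12·1 = 1304 ≡ 4.
  α_i^2 mod 13 = [4, 10, 12, 3, 1].
  S_2 = Σ v_i α_i^2 r_i = 12·4·6 + 4·10·5 + 8·12·4 + 11·3·2 + 4·1·1 = 942 ≡ 6.
  S = (7, 4, 6) ≠ 0, so r is not a codeword (an error is present).
Step 3: locate the error. For a single error e at position i, S_ℓ = v_i·e·α_i^ℓ, so α_err = S_1/S_0.
  S_0^{−1} = 7^{−1} = 2 (mod 13), so α_err = 4·2 = 8 ≡ 8 = α_3. Error position i = 3.
  Consistency check: S_2/S_1 = 6·10 = 60 ≡ 8 = α_err ✓ (single-error assumption holds).
Step 4: error magnitude e = S_0/v_3 = S_0·∏_{j≠3}(α_3 − α_j) = 7·5 = 35 ≡ 9 (mod 13).
Step 5: correct position 3: c_3 = r_3 − e = 4 − 9 ≡ 8 (mod 13). Hence c = [6, 5, 8, 2, 1].
  Check: interpolating c through the α_i gives m(x) = 9 + 8·x (degree < 2) with m(α_i) = c_i for every i, so c is indeed a codeword.


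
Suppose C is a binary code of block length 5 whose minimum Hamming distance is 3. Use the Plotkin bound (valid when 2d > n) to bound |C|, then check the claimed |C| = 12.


Plotkin bound M ≤ 6; given |C| = 12 > bound (violated).

Check applicability: 2d = 6, n = 5.
2d − n = 1 > 0, so Plotkin applies.
Compute d/(2d−n) = 3/1 ≈ 3.0000.
⌊d/(2d−n)⌋ = 3.
Plotkin bound: M ≤ 2·3 = 6.
Given |C| = 12, check: VIOLATED.
This |C| is above the Plotkin bound, so no binary code with n = 5, d = 3 and 12 codewords exists.


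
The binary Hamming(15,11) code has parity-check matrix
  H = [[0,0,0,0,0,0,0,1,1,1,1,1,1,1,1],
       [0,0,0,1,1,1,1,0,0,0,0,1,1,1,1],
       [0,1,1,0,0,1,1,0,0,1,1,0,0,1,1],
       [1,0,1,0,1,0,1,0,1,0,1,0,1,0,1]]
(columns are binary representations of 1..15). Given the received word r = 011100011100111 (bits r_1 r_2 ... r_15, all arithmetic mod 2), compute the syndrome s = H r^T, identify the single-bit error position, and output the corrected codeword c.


s = (0, 0, 1, 0)^T, error position = 2, corrected codeword c = 001100011100111

Compute s = H r^T mod 2 one row at a time:
  s_1 = 1 + 1 + 1 + 0 + 0 + 1 + 1 + 1 = 6 ≡ 0 (mod 2).
  s_2 = 1 + 0 + 0 + 0 + 0 + 1 + 1 + 1 = 4 ≡ 0 (mod 2).
  s_3 = 1 + 1 + 0 + 0 + 1 + 0 + 1 + 1 = 5 ≡ 1 (mod 2).
  s_4 = 0 + 1 + 0 + 0 + 1 + 0 + 1 + 1 = 4 ≡ 0 (mod 2).
s = (0, 0, 1, 0)^T — this equals column 2 of H (binary 0010), so error is at position 2.
Correct: flip bit 2 of r = 011100011100111 to get c = 001100011100111.


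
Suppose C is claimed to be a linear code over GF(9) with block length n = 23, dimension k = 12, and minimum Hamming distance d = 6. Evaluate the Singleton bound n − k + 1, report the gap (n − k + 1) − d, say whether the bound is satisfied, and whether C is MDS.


Singleton RHS = n − k + 1 = 12, slack = 6, bound satisfied, not MDS.

Singleton bound: d ≤ n − k + 1.
Here n = 23, k = 12, so n − k + 1 = 12.
Given d = 6, check d ≤ 12: YES.
Slack = (n − k + 1) − d = 6.
The code is NOT MDS (slack = 6 > 0).
Description: the claimed parameters are [23, 12, 6]_9; such a code would be non-MDS.


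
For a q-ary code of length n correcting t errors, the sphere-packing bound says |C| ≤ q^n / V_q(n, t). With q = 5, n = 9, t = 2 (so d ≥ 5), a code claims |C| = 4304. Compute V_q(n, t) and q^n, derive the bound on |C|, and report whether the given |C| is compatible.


V_q(n, t) = 613, q^n = 1953125, Hamming bound = 3186, |C| = 4304 > bound (violated).

Step 1: Compute V_q(n, t) = Σ_{j=0}^2 C(n, j) (q−1)^j.
  j = 0: C(9,0)·(4)^0 = 1·1 = 1.
  j = 1: C(9,1)·(4)^1 = 9·4 = 36.
  j = 2: C(9,2)·(4)^2 = 36·16 = 576.
  V_q(n, t) = 1 + 36 + 576 = 613.
Step 2: q^n = 5^9 = 1953125.
Step 3: Hamming bound ⌊q^n / V_q(n,t)⌋ = ⌊1953125/613⌋ = 3186.
Step 4: Compare |C| = 4304 to 3186: violated.
The claimed |C| lies above the Hamming bound, so no 5-ary code of length 9 with d ≥ 5 can have 4304 codewords.


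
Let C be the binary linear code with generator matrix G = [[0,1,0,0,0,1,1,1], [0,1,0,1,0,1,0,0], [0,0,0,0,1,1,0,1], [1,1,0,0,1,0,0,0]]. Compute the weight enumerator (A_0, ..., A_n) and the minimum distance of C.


Weight distribution: A_0 = 1, A_2 = 1, A_3 = 6, A_4 = 5, A_5 = 2, A_6 = 1. Minimum distance d = 2.

Enumerate all 2^4 = 16 messages m ∈ F_2^4.
For each, compute codeword c = mG in F_2^8, then tally its weight.
  m = 0000 → c = 00000000, weight = 0.
  m = 1000 → c = 01000111, weight = 4.
  m = 0100 → c = 01010100, weight = 3.
  m = 1100 → c = 00010011, weight = 3.
  m = 0010 → c = 00001101, weight = 3.
  m = 1010 → c = 01001010, weight = 3.
  m = 0110 → c = 01011001, weight = 4.
  m = 1110 → c = 00011110, weight = 4.
  m = 0001 → c = 11001000, weight = 3.
  m = 1001 → c = 10001111, weight = 5.
  m = 0101 → c = 10011100, weight = 4.
  m = 1101 → c = 11011011, weight = 6.
  m = 0011 → c = 11000101, weight = 4.
  m = 1011 → c = 10000010, weight = 2.
  m = 0111 → c = 10010001, weight = 3.
  m = 1111 → c = 11010110, weight = 5.
Tally weights:
  weight 0: 1 codewords.
  weight 2: 1 codewords.
  weight 3: 6 codewords.
  weight 4: 5 codewords.
  weight 5: 2 codewords.
  weight 6: 1 codewords.
Minimum distance d = smallest w > 0 with A_w > 0 = 2.
Sanity: Σ A_w = 16 = 2^4 = 16 ✓.


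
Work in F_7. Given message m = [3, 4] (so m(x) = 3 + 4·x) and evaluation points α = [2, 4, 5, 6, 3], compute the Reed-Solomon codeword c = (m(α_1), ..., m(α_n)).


c = [4, 5, 2, 6, 1]

Message polynomial: m(x) = 3 + 4·x (mod 7).
For each evaluation point α_i, compute m(α_i) mod 7:
  α_1 = 2: Horner steps 4 → 4, so m(2) = 4.
  α_2 = 4: Horner steps 4 → 5, so m(4) = 5.
  α_3 = 5: Horner steps 4 → 2, so m(5) = 2.
  α_4 = 6: Horner steps 4 → 6, so m(6) = 6.
  α_5 = 3: Horner steps 4 → 1, so m(3) = 1.
Codeword c = [4, 5, 2, 6, 1] ∈ F_7^5.


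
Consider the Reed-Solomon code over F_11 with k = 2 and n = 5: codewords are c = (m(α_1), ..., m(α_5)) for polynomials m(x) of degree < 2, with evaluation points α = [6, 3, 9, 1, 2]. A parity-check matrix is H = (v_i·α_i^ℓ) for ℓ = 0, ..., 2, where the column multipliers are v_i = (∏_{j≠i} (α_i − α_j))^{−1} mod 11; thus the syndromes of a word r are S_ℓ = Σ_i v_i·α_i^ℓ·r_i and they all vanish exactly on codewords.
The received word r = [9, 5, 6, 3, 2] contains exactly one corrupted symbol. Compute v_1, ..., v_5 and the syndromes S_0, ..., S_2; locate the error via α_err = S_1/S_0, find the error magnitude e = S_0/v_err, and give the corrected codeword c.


S = (5, 4, 1), error at position 2, error magnitude e = 4, c = [9, 1, 6, 3, 2].

Step 1: column multipliers v_i = (∏_{j≠i}(α_i − α_j))^{−1} mod 11.
  i = 1 (α = 6): (6−3)(6−9)(6−1)(6−2) = 3·(−3)·5·4 = −180 ≡ 7, so v_1 = 7^{−1} = 8 (mod 11).
  i = 2 (α = 3): (3−6)(3−9)(3−1)(3−2) = (−3)·(−6)·2·1 = 36 ≡ 3, so v_2 = 3^{−1} = 4 (mod 11).
  i = 3 (α = 9): (9−6)(9−3)(9−1)(9−2) = 3·6·8·7 = 1008 ≡ 7, so v_3 = 7^{−1} = 8 (mod 11).
  i = 4 (α = 1): (1−6)(1−3)(1−9)(1−2) = (−5)·(−2)·(−8)·(−1) = 80 ≡ 3, so v_4 = 3^{−1} = 4 (mod 11).
  i = 5 (α = 2): (2−6)(2−3)(2−9)(2−1) = (−4)·(−1)·(−7)·1 = −28 ≡ 5, so v_5 = 5^{−1} = 9 (mod 11).
  v = [8, 4, 8, 4, 9].
Step 2: syndromes of r = [9, 5, 6, 3, 2] (all sums mod 11).
  S_0 = Σ v_i r_i = 8·9 + 4·5 + 8·6 + 4·3 + 9·2 = 170 ≡ 5.
  S_1 = Σ v_i α_i r_i = 8·6·9 + 4·3·5 + 8·9·6 + 4·1·3 + 9·2·2 = 972 ≡ 4.
  α_i^2 mod 11 = [3, 9, 4, 1, 4].
  S_2 = Σ v_i α_i^2 r_i = 8·3·9 + 4·9·5 + 8·4·6 + 4·1·3 + 9·4·2 = 672 ≡ 1.
  S = (5, 4, 1) ≠ 0, so r is not a codeword (an error is present).
Step 3: locate the error. For a single error e at position i, S_ℓ = v_i·e·α_i^ℓ, so α_err = S_1/S_0.
  S_0^{−1} = 5^{−1} = 9 (mod 11), so α_err = 4·9 = 36 ≡ 3 = α_2. Error position i = 2.
  Consistency check: S_2/S_1 = 1·3 = 3 ≡ 3 = α_err ✓ (single-error assumption holds).
Step 4: error magnitude e = S_0/v_2 = S_0·∏_{j≠2}(α_2 − α_j) = 5·3 = 15 ≡ 4 (mod 11).
Step 5: correct position 2: c_2 = r_2 − e = 5 − 4 ≡ 1 (mod 11). Hence c = [9, 1, 6, 3, 2].
  Check: interpolating c through the α_i gives m(x) = 4 + 10·x (degree < 2) with m(α_i) = c_i for every i, so c is indeed a codeword.


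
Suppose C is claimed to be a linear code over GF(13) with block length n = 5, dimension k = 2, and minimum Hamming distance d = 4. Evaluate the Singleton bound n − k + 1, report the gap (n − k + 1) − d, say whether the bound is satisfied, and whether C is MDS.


Singleton RHS = n − k + 1 = 4, slack = 0, bound satisfied, MDS.

Singleton bound: d ≤ n − k + 1.
Here n = 5, k = 2, so n − k + 1 = 4.
Given d = 4, check d ≤ 4: YES.
Slack = (n − k + 1) − d = 0.
The code is MDS (slack = 0).
Description: the claimed parameters are [5, 2, 4]_13; such a code would be MDS (meets Singleton bound).
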